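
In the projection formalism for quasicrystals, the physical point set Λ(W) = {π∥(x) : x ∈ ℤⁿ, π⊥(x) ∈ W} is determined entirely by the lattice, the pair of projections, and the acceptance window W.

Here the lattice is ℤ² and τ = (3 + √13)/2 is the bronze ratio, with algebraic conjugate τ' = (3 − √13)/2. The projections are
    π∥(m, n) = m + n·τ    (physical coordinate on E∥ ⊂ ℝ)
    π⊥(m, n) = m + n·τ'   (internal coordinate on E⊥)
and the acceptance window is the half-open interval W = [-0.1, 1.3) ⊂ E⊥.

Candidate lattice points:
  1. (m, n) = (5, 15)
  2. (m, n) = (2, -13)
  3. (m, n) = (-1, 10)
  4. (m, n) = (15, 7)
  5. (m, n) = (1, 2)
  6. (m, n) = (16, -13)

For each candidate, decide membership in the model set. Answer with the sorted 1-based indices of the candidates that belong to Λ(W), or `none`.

τ' = (3−√13)/2 ≈ -0.30278.
candidate 1: (m,n)=(5,15) → π∥ = 5+15·τ ≈ 54.54163, π⊥ = 5+15·τ' ≈ 0.45837 ∈ [-0.1, 1.3) ⇒ IN Λ
candidate 2: (m,n)=(2,-13) → π∥ = 2-13·τ ≈ -40.93608, π⊥ = 2-13·τ' ≈ 5.93608 ∉ [-0.1, 1.3) ⇒ out
candidate 3: (m,n)=(-1,10) → π∥ = -1+10·τ ≈ 32.02776, π⊥ = -1+10·τ' ≈ -4.02776 ∉ [-0.1, 1.3) ⇒ out
candidate 4: (m,n)=(15,7) → π∥ = 15+7·τ ≈ 38.11943, π⊥ = 15+7·τ' ≈ 12.88057 ∉ [-0.1, 1.3) ⇒ out
candidate 5: (m,n)=(1,2) → π∥ = 1+2·τ ≈ 7.60555, π⊥ = 1+2·τ' ≈ 0.39445 ∈ [-0.1, 1.3) ⇒ IN Λ
candidate 6: (m,n)=(16,-13) → π∥ = 16-13·τ ≈ -26.93608, π⊥ = 16-13·τ' ≈ 19.93608 ∉ [-0.1, 1.3) ⇒ out

1, 5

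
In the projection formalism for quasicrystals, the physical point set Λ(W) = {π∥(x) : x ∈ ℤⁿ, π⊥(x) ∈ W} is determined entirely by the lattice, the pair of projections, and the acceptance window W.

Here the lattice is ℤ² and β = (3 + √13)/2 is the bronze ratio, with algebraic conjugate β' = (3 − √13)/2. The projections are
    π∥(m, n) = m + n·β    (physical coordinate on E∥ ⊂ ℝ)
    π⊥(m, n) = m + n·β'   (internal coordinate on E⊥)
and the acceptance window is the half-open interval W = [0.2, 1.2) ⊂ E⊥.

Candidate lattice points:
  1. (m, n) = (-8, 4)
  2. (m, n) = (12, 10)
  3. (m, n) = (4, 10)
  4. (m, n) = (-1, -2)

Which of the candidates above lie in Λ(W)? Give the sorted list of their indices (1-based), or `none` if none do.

3

Compute β' = (3−√13)/2 = -0.30278, so π⊥(m,n) = m -0.30278·n.
[1] lift (-8,4): star map gives -9.21110; window check 0.2 ≤ -9.21110 < 1.2 is false → out
[2] lift (12,10): star map gives 8.97224; window check 0.2 ≤ 8.97224 < 1.2 is false → out
[3] lift (4,10): star map gives 0.97224; window check 0.2 ≤ 0.97224 < 1.2 is true → IN Λ
[4] lift (-1,-2): star map gives -0.39445; window check 0.2 ≤ -0.39445 < 1.2 is false → out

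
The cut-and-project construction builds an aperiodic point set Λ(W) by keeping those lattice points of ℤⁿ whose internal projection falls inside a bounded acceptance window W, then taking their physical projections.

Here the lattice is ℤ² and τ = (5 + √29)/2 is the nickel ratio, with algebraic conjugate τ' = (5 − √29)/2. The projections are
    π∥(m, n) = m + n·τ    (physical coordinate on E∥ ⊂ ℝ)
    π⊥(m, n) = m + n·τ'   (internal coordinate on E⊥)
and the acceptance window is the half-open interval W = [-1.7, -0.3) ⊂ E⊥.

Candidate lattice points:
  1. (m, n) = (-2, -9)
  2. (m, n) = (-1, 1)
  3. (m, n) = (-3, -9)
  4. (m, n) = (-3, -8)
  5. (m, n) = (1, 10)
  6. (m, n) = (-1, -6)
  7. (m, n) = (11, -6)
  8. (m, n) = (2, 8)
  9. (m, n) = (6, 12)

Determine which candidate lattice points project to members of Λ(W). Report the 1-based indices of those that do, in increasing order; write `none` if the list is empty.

2, 3, 4, 5

Compute τ' = (5−√29)/2 = -0.1926, so π⊥(m,n) = m -0.1926·n.
#1 (-2,-9): internal coord -2 + (-9)·τ' = -0.2668; -0.2668 ∉ [-1.7, -0.3) → out
#2 (-1,1): internal coord -1 + (1)·τ' = -1.1926; -1.1926 ∈ [-1.7, -0.3) → IN Λ
#3 (-3,-9): internal coord -3 + (-9)·τ' = -1.2668; -1.2668 ∈ [-1.7, -0.3) → IN Λ
#4 (-3,-8): internal coord -3 + (-8)·τ' = -1.4593; -1.4593 ∈ [-1.7, -0.3) → IN Λ
#5 (1,10): internal coord 1 + (10)·τ' = -0.9258; -0.9258 ∈ [-1.7, -0.3) → IN Λ
#6 (-1,-6): internal coord -1 + (-6)·τ' = +0.1555; +0.1555 ∉ [-1.7, -0.3) → out
#7 (11,-6): internal coord 11 + (-6)·τ' = +12.1555; +12.1555 ∉ [-1.7, -0.3) → out
#8 (2,8): internal coord 2 + (8)·τ' = +0.4593; +0.4593 ∉ [-1.7, -0.3) → out
#9 (6,12): internal coord 6 + (12)·τ' = +3.6890; +3.6890 ∉ [-1.7, -0.3) → out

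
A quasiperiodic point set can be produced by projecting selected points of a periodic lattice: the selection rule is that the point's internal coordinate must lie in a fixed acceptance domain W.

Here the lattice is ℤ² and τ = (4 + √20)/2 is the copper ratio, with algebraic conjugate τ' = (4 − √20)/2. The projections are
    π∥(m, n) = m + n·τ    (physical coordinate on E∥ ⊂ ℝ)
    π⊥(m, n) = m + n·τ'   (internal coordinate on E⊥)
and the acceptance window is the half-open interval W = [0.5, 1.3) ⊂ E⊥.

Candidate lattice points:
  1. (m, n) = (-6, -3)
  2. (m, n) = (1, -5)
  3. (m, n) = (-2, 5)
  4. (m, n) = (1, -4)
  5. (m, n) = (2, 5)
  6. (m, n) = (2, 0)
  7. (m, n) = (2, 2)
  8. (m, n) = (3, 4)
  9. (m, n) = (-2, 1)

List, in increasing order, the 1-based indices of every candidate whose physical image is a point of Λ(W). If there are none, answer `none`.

5

τ' = (4−√20)/2 ≈ -0.2361.
#1 (-6,-3): internal coord -6 + (-3)·τ' = -5.2918; -5.2918 ∉ [0.5, 1.3) → out
#2 (1,-5): internal coord 1 + (-5)·τ' = +2.1803; +2.1803 ∉ [0.5, 1.3) → out
#3 (-2,5): internal coord -2 + (5)·τ' = -3.1803; -3.1803 ∉ [0.5, 1.3) → out
#4 (1,-4): internal coord 1 + (-4)·τ' = +1.9443; +1.9443 ∉ [0.5, 1.3) → out
#5 (2,5): internal coord 2 + (5)·τ' = +0.8197; +0.8197 ∈ [0.5, 1.3) → IN Λ
#6 (2,0): internal coord 2 + (0)·τ' = +2.0000; +2.0000 ∉ [0.5, 1.3) → out
#7 (2,2): internal coord 2 + (2)·τ' = +1.5279; +1.5279 ∉ [0.5, 1.3) → out
#8 (3,4): internal coord 3 + (4)·τ' = +2.0557; +2.0557 ∉ [0.5, 1.3) → out
#9 (-2,1): internal coord -2 + (1)·τ' = -2.2361; -2.2361 ∉ [0.5, 1.3) → out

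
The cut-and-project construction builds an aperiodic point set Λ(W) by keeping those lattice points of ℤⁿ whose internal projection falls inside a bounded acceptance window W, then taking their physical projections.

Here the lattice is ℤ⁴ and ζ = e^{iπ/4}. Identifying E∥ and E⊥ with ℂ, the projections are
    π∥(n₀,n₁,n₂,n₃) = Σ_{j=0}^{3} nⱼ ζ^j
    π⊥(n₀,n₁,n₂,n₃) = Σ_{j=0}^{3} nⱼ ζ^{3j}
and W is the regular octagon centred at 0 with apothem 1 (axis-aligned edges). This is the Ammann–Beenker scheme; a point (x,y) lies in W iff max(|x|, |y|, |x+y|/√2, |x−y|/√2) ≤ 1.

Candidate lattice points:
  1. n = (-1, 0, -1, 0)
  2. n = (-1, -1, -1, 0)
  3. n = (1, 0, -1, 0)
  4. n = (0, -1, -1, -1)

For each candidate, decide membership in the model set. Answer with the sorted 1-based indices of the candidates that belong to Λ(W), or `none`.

With ζ = e^{iπ/4} the internal vectors are ζ^0,ζ^3,ζ^6,ζ^9.
candidate 1: n = (-1, 0, -1, 0) → π⊥ ≈ (-1.0000, +1.0000); max(|x|,|y|,|x±y|/√2) = 1.4142 > 1 ⇒ ∉ W
candidate 2: n = (-1, -1, -1, 0) → π⊥ ≈ (-0.2929, +0.2929); max(|x|,|y|,|x±y|/√2) = 0.4142 ≤ 1 ⇒ ∈ W
candidate 3: n = (1, 0, -1, 0) → π⊥ ≈ (+1.0000, +1.0000); max(|x|,|y|,|x±y|/√2) = 1.4142 > 1 ⇒ ∉ W
candidate 4: n = (0, -1, -1, -1) → π⊥ ≈ (+0.0000, -0.4142); max(|x|,|y|,|x±y|/√2) = 0.4142 ≤ 1 ⇒ ∈ W

2, 4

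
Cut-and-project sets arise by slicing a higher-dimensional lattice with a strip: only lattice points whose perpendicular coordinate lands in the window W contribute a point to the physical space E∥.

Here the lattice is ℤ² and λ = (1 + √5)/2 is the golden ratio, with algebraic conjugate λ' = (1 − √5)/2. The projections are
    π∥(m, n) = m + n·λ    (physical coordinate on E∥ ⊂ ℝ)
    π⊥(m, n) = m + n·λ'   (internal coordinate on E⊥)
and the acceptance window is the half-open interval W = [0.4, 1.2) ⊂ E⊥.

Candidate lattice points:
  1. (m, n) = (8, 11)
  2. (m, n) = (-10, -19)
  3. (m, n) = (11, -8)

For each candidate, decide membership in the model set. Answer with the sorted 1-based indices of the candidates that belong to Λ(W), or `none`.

none

λ' = (1−√5)/2 ≈ -0.618034.
#1 (8,11): internal coord 8 + (11)·λ' = +1.201626; +1.201626 ∉ [0.4, 1.2) → out
#2 (-10,-19): internal coord -10 + (-19)·λ' = +1.742646; +1.742646 ∉ [0.4, 1.2) → out
#3 (11,-8): internal coord 11 + (-8)·λ' = +15.944272; +15.944272 ∉ [0.4, 1.2) → out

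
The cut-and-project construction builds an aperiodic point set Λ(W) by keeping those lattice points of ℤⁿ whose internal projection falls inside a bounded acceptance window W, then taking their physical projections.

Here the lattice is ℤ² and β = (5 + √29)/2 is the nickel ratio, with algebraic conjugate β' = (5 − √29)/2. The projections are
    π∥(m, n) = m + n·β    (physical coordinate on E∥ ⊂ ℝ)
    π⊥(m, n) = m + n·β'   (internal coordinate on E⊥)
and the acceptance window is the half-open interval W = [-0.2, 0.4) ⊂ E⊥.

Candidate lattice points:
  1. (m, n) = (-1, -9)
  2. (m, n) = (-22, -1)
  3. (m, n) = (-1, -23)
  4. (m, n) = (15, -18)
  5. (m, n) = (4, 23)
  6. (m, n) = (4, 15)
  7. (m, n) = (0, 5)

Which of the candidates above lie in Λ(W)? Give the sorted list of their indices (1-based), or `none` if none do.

Numerically β ≈ 5.1926 and β' = −1/β ≈ -0.1926.
[1] lift (-1,-9): star map gives 0.7332; window check -0.2 ≤ 0.7332 < 0.4 is false → out
[2] lift (-22,-1): star map gives -21.8074; window check -0.2 ≤ -21.8074 < 0.4 is false → out
[3] lift (-1,-23): star map gives 3.4294; window check -0.2 ≤ 3.4294 < 0.4 is false → out
[4] lift (15,-18): star map gives 18.4665; window check -0.2 ≤ 18.4665 < 0.4 is false → out
[5] lift (4,23): star map gives -0.4294; window check -0.2 ≤ -0.4294 < 0.4 is false → out
[6] lift (4,15): star map gives 1.1113; window check -0.2 ≤ 1.1113 < 0.4 is false → out
[7] lift (0,5): star map gives -0.9629; window check -0.2 ≤ -0.9629 < 0.4 is false → out

none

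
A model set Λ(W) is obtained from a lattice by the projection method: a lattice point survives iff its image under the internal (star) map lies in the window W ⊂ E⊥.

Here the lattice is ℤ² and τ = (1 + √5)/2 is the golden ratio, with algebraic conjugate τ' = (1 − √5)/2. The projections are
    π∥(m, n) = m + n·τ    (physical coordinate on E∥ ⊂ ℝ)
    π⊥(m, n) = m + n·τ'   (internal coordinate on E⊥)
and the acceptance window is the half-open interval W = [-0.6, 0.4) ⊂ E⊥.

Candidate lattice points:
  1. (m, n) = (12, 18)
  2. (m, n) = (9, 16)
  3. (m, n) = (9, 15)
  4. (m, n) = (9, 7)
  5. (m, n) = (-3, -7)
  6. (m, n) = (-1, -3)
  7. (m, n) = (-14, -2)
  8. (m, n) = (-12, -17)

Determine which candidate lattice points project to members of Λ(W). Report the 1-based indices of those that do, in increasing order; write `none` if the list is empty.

3

τ' = (1−√5)/2 ≈ -0.61803.
[1] lift (12,18): star map gives 0.87539; window check -0.6 ≤ 0.87539 < 0.4 is false → out
[2] lift (9,16): star map gives -0.88854; window check -0.6 ≤ -0.88854 < 0.4 is false → out
[3] lift (9,15): star map gives -0.27051; window check -0.6 ≤ -0.27051 < 0.4 is true → IN Λ
[4] lift (9,7): star map gives 4.67376; window check -0.6 ≤ 4.67376 < 0.4 is false → out
[5] lift (-3,-7): star map gives 1.32624; window check -0.6 ≤ 1.32624 < 0.4 is false → out
[6] lift (-1,-3): star map gives 0.85410; window check -0.6 ≤ 0.85410 < 0.4 is false → out
[7] lift (-14,-2): star map gives -12.76393; window check -0.6 ≤ -12.76393 < 0.4 is false → out
[8] lift (-12,-17): star map gives -1.49342; window check -0.6 ≤ -1.49342 < 0.4 is false → out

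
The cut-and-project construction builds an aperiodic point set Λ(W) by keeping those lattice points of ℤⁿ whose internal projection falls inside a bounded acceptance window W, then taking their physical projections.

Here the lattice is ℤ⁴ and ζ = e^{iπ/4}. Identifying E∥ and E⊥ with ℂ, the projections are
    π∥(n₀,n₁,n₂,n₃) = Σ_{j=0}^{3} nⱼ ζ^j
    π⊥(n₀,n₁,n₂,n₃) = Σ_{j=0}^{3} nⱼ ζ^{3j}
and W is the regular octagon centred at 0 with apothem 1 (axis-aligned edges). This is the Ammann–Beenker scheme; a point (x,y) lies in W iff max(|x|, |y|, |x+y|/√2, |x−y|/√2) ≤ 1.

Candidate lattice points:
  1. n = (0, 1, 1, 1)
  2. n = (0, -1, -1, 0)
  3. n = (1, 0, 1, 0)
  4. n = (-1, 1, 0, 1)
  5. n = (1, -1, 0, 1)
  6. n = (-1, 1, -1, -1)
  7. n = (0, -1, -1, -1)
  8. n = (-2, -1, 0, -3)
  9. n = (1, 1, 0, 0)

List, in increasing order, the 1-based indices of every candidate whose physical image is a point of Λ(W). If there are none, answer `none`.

Internal map: ζ^{3j} for j=0..3 gives (1,0), (−√2/2,√2/2), (0,−1), (√2/2,√2/2).
candidate 1: n = (0, 1, 1, 1) → π⊥ ≈ (+0.00000, +0.41421); max(|x|,|y|,|x±y|/√2) = 0.41421 ≤ 1 ⇒ ∈ W
candidate 2: n = (0, -1, -1, 0) → π⊥ ≈ (+0.70711, +0.29289); max(|x|,|y|,|x±y|/√2) = 0.70711 ≤ 1 ⇒ ∈ W
candidate 3: n = (1, 0, 1, 0) → π⊥ ≈ (+1.00000, -1.00000); max(|x|,|y|,|x±y|/√2) = 1.41421 > 1 ⇒ ∉ W
candidate 4: n = (-1, 1, 0, 1) → π⊥ ≈ (-1.00000, +1.41421); max(|x|,|y|,|x±y|/√2) = 1.70711 > 1 ⇒ ∉ W
candidate 5: n = (1, -1, 0, 1) → π⊥ ≈ (+2.41421, +0.00000); max(|x|,|y|,|x±y|/√2) = 2.41421 > 1 ⇒ ∉ W
candidate 6: n = (-1, 1, -1, -1) → π⊥ ≈ (-2.41421, +1.00000); max(|x|,|y|,|x±y|/√2) = 2.41421 > 1 ⇒ ∉ W
candidate 7: n = (0, -1, -1, -1) → π⊥ ≈ (+0.00000, -0.41421); max(|x|,|y|,|x±y|/√2) = 0.41421 ≤ 1 ⇒ ∈ W
candidate 8: n = (-2, -1, 0, -3) → π⊥ ≈ (-3.41421, -2.82843); max(|x|,|y|,|x±y|/√2) = 4.41421 > 1 ⇒ ∉ W
candidate 9: n = (1, 1, 0, 0) → π⊥ ≈ (+0.29289, +0.70711); max(|x|,|y|,|x±y|/√2) = 0.70711 ≤ 1 ⇒ ∈ W

1, 2, 7, 9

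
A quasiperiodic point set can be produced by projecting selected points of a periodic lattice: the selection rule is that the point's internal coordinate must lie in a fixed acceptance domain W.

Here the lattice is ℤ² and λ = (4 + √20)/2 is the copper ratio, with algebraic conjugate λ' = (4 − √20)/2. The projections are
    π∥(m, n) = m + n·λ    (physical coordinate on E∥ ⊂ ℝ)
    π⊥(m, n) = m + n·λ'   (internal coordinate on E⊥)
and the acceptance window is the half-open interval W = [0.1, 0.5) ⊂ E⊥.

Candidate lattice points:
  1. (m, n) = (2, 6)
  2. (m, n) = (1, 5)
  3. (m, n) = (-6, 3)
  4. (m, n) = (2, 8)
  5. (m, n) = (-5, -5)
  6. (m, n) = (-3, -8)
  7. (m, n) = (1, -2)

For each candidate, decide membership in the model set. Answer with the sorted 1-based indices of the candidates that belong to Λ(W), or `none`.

λ' = (4−√20)/2 ≈ -0.236068.
candidate 1: (m,n)=(2,6) → π∥ = 2+6·λ ≈ 27.416408, π⊥ = 2+6·λ' ≈ 0.583592 ∉ [0.1, 0.5) ⇒ out
candidate 2: (m,n)=(1,5) → π∥ = 1+5·λ ≈ 22.180340, π⊥ = 1+5·λ' ≈ -0.180340 ∉ [0.1, 0.5) ⇒ out
candidate 3: (m,n)=(-6,3) → π∥ = -6+3·λ ≈ 6.708204, π⊥ = -6+3·λ' ≈ -6.708204 ∉ [0.1, 0.5) ⇒ out
candidate 4: (m,n)=(2,8) → π∥ = 2+8·λ ≈ 35.888544, π⊥ = 2+8·λ' ≈ 0.111456 ∈ [0.1, 0.5) ⇒ IN Λ
candidate 5: (m,n)=(-5,-5) → π∥ = -5-5·λ ≈ -26.180340, π⊥ = -5-5·λ' ≈ -3.819660 ∉ [0.1, 0.5) ⇒ out
candidate 6: (m,n)=(-3,-8) → π∥ = -3-8·λ ≈ -36.888544, π⊥ = -3-8·λ' ≈ -1.111456 ∉ [0.1, 0.5) ⇒ out
candidate 7: (m,n)=(1,-2) → π∥ = 1-2·λ ≈ -7.472136, π⊥ = 1-2·λ' ≈ 1.472136 ∉ [0.1, 0.5) ⇒ out

4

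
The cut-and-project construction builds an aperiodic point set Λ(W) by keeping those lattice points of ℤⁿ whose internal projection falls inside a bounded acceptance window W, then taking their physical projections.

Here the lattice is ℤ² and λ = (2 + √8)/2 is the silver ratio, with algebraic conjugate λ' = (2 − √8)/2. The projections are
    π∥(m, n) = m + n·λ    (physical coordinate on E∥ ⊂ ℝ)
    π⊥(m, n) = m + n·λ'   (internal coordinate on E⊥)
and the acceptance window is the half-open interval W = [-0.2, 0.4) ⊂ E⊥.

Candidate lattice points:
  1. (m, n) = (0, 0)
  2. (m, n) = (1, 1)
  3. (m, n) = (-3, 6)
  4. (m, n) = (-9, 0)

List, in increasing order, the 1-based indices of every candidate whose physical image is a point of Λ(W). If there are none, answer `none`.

λ' = (2−√8)/2 ≈ -0.41421.
[1] lift (0,0): star map gives 0.00000; window check -0.2 ≤ 0.00000 < 0.4 is true → IN Λ
[2] lift (1,1): star map gives 0.58579; window check -0.2 ≤ 0.58579 < 0.4 is false → out
[3] lift (-3,6): star map gives -5.48528; window check -0.2 ≤ -5.48528 < 0.4 is false → out
[4] lift (-9,0): star map gives -9.00000; window check -0.2 ≤ -9.00000 < 0.4 is false → out

1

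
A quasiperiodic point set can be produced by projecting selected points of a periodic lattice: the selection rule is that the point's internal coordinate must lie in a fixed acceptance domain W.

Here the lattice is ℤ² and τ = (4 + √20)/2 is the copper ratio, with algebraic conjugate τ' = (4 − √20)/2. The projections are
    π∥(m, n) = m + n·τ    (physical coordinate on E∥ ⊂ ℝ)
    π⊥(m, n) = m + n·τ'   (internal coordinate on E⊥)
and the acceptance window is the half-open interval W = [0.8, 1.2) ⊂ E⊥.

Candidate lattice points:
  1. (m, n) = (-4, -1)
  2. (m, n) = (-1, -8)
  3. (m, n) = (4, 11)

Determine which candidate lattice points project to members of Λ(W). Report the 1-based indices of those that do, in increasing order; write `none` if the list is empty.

2

τ' = (4−√20)/2 ≈ -0.23607.
[1] lift (-4,-1): star map gives -3.76393; window check 0.8 ≤ -3.76393 < 1.2 is false → out
[2] lift (-1,-8): star map gives 0.88854; window check 0.8 ≤ 0.88854 < 1.2 is true → IN Λ
[3] lift (4,11): star map gives 1.40325; window check 0.8 ≤ 1.40325 < 1.2 is false → out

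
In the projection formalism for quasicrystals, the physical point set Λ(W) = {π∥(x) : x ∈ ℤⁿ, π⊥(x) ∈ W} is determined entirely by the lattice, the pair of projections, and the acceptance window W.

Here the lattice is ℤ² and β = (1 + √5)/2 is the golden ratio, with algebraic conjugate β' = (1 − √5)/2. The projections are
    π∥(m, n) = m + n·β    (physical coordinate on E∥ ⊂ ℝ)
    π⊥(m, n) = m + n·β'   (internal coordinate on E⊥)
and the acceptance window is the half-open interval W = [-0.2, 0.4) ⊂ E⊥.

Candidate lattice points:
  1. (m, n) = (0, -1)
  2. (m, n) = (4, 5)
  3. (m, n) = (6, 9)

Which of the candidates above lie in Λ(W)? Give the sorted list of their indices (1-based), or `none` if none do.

Numerically β ≈ 1.6180 and β' = −1/β ≈ -0.6180.
[1] lift (0,-1): star map gives 0.6180; window check -0.2 ≤ 0.6180 < 0.4 is false → out
[2] lift (4,5): star map gives 0.9098; window check -0.2 ≤ 0.9098 < 0.4 is false → out
[3] lift (6,9): star map gives 0.4377; window check -0.2 ≤ 0.4377 < 0.4 is false → out

none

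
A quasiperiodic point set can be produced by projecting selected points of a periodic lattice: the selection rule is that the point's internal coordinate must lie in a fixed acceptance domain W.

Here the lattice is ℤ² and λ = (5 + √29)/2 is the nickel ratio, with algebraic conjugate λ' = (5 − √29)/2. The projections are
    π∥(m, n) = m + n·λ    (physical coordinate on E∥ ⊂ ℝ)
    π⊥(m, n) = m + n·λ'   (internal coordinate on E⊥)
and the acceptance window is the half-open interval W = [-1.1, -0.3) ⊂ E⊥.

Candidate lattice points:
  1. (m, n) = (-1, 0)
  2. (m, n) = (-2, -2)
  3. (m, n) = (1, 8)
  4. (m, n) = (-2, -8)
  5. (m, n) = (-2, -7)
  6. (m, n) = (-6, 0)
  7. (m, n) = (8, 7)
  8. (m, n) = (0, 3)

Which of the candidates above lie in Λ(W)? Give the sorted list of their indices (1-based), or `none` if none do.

Numerically λ ≈ 5.1926 and λ' = −1/λ ≈ -0.1926.
#1 (-1,0): internal coord -1 + (0)·λ' = -1.0000; -1.0000 ∈ [-1.1, -0.3) → IN Λ
#2 (-2,-2): internal coord -2 + (-2)·λ' = -1.6148; -1.6148 ∉ [-1.1, -0.3) → out
#3 (1,8): internal coord 1 + (8)·λ' = -0.5407; -0.5407 ∈ [-1.1, -0.3) → IN Λ
#4 (-2,-8): internal coord -2 + (-8)·λ' = -0.4593; -0.4593 ∈ [-1.1, -0.3) → IN Λ
#5 (-2,-7): internal coord -2 + (-7)·λ' = -0.6519; -0.6519 ∈ [-1.1, -0.3) → IN Λ
#6 (-6,0): internal coord -6 + (0)·λ' = -6.0000; -6.0000 ∉ [-1.1, -0.3) → out
#7 (8,7): internal coord 8 + (7)·λ' = +6.6519; +6.6519 ∉ [-1.1, -0.3) → out
#8 (0,3): internal coord 0 + (3)·λ' = -0.5777; -0.5777 ∈ [-1.1, -0.3) → IN Λ

1, 3, 4, 5, 8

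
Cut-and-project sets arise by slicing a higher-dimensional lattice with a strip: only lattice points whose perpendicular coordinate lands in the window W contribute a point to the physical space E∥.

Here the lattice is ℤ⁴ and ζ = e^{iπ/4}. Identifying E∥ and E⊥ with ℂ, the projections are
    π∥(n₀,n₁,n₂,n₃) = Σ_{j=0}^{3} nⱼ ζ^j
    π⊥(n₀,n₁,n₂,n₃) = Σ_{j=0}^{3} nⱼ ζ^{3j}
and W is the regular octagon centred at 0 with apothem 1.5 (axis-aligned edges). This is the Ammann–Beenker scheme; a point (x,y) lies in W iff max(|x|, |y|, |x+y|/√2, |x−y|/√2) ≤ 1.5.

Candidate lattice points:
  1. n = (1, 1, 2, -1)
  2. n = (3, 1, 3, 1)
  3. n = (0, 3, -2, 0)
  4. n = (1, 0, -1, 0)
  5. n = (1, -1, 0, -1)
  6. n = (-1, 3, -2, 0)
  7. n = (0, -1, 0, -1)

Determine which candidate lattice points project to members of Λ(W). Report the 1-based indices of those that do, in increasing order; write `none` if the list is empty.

With ζ = e^{iπ/4} the internal vectors are ζ^0,ζ^3,ζ^6,ζ^9.
candidate 1: n = (1, 1, 2, -1) → π⊥ ≈ (-0.41421, -2.00000); max(|x|,|y|,|x±y|/√2) = 2.00000 > 1.5 ⇒ ∉ W
candidate 2: n = (3, 1, 3, 1) → π⊥ ≈ (+3.00000, -1.58579); max(|x|,|y|,|x±y|/√2) = 3.24264 > 1.5 ⇒ ∉ W
candidate 3: n = (0, 3, -2, 0) → π⊥ ≈ (-2.12132, +4.12132); max(|x|,|y|,|x±y|/√2) = 4.41421 > 1.5 ⇒ ∉ W
candidate 4: n = (1, 0, -1, 0) → π⊥ ≈ (+1.00000, +1.00000); max(|x|,|y|,|x±y|/√2) = 1.41421 ≤ 1.5 ⇒ ∈ W
candidate 5: n = (1, -1, 0, -1) → π⊥ ≈ (+1.00000, -1.41421); max(|x|,|y|,|x±y|/√2) = 1.70711 > 1.5 ⇒ ∉ W
candidate 6: n = (-1, 3, -2, 0) → π⊥ ≈ (-3.12132, +4.12132); max(|x|,|y|,|x±y|/√2) = 5.12132 > 1.5 ⇒ ∉ W
candidate 7: n = (0, -1, 0, -1) → π⊥ ≈ (+0.00000, -1.41421); max(|x|,|y|,|x±y|/√2) = 1.41421 ≤ 1.5 ⇒ ∈ W

4, 7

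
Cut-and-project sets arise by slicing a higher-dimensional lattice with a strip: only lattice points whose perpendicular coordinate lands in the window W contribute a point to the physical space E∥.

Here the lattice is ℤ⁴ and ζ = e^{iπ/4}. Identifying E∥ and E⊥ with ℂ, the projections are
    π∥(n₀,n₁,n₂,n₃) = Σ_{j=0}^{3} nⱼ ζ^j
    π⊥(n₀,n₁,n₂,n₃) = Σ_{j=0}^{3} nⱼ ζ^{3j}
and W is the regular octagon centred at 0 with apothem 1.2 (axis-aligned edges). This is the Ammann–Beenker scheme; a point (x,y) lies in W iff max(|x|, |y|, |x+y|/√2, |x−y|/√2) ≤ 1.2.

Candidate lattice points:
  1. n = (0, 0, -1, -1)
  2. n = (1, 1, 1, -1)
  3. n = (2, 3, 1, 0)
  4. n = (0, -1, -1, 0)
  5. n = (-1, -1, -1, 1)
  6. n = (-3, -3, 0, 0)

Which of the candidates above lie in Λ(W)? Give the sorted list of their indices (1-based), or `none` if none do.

1, 2, 3, 4, 5

With ζ = e^{iπ/4} the internal vectors are ζ^0,ζ^3,ζ^6,ζ^9.
candidate 1: n = (0, 0, -1, -1) → π⊥ ≈ (-0.7071, +0.2929); max(|x|,|y|,|x±y|/√2) = 0.7071 ≤ 1.2 ⇒ ∈ W
candidate 2: n = (1, 1, 1, -1) → π⊥ ≈ (-0.4142, -1.0000); max(|x|,|y|,|x±y|/√2) = 1.0000 ≤ 1.2 ⇒ ∈ W
candidate 3: n = (2, 3, 1, 0) → π⊥ ≈ (-0.1213, +1.1213); max(|x|,|y|,|x±y|/√2) = 1.1213 ≤ 1.2 ⇒ ∈ W
candidate 4: n = (0, -1, -1, 0) → π⊥ ≈ (+0.7071, +0.2929); max(|x|,|y|,|x±y|/√2) = 0.7071 ≤ 1.2 ⇒ ∈ W
candidate 5: n = (-1, -1, -1, 1) → π⊥ ≈ (+0.4142, +1.0000); max(|x|,|y|,|x±y|/√2) = 1.0000 ≤ 1.2 ⇒ ∈ W
candidate 6: n = (-3, -3, 0, 0) → π⊥ ≈ (-0.8787, -2.1213); max(|x|,|y|,|x±y|/√2) = 2.1213 > 1.2 ⇒ ∉ W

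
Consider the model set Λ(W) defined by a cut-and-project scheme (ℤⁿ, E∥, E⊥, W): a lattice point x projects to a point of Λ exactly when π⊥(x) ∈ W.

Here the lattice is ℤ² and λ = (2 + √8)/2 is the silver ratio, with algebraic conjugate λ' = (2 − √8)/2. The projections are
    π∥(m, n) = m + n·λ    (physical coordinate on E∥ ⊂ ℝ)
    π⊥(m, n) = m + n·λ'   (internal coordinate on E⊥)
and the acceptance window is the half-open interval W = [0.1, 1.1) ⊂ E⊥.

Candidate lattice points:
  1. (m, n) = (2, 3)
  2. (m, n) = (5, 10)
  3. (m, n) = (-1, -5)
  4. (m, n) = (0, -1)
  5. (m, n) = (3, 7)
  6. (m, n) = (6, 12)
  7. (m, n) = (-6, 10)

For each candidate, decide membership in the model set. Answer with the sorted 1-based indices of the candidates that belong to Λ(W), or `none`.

Numerically λ ≈ 2.414214 and λ' = −1/λ ≈ -0.414214.
[1] lift (2,3): star map gives 0.757359; window check 0.1 ≤ 0.757359 < 1.1 is true → IN Λ
[2] lift (5,10): star map gives 0.857864; window check 0.1 ≤ 0.857864 < 1.1 is true → IN Λ
[3] lift (-1,-5): star map gives 1.071068; window check 0.1 ≤ 1.071068 < 1.1 is true → IN Λ
[4] lift (0,-1): star map gives 0.414214; window check 0.1 ≤ 0.414214 < 1.1 is true → IN Λ
[5] lift (3,7): star map gives 0.100505; window check 0.1 ≤ 0.100505 < 1.1 is true → IN Λ
[6] lift (6,12): star map gives 1.029437; window check 0.1 ≤ 1.029437 < 1.1 is true → IN Λ
[7] lift (-6,10): star map gives -10.142136; window check 0.1 ≤ -10.142136 < 1.1 is false → out

1, 2, 3, 4, 5, 6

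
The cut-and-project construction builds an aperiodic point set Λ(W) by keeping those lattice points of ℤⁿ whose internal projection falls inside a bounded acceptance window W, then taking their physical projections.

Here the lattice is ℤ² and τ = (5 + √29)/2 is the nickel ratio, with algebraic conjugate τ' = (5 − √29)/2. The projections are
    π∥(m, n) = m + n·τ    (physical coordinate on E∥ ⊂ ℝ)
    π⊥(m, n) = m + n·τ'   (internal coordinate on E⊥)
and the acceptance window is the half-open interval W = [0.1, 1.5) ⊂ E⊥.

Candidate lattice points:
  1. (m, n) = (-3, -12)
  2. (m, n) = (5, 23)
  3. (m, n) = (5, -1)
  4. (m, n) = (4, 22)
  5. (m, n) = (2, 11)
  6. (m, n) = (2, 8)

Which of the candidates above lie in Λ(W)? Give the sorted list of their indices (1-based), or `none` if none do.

2, 6

τ' = (5−√29)/2 ≈ -0.1926.
#1 (-3,-12): internal coord -3 + (-12)·τ' = -0.6890; -0.6890 ∉ [0.1, 1.5) → out
#2 (5,23): internal coord 5 + (23)·τ' = +0.5706; +0.5706 ∈ [0.1, 1.5) → IN Λ
#3 (5,-1): internal coord 5 + (-1)·τ' = +5.1926; +5.1926 ∉ [0.1, 1.5) → out
#4 (4,22): internal coord 4 + (22)·τ' = -0.2368; -0.2368 ∉ [0.1, 1.5) → out
#5 (2,11): internal coord 2 + (11)·τ' = -0.1184; -0.1184 ∉ [0.1, 1.5) → out
#6 (2,8): internal coord 2 + (8)·τ' = +0.4593; +0.4593 ∈ [0.1, 1.5) → IN Λ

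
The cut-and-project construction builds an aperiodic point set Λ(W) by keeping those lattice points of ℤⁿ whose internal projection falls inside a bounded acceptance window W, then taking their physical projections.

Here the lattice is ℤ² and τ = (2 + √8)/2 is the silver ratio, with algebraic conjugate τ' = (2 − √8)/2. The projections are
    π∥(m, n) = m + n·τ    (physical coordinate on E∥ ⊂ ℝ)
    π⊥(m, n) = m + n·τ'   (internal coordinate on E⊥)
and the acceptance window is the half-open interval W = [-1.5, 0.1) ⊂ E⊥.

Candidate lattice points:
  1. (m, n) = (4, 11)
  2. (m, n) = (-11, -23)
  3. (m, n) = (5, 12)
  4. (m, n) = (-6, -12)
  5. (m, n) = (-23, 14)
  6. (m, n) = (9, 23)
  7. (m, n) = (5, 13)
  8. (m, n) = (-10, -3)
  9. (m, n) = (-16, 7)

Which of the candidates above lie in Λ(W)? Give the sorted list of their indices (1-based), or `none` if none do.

Numerically τ ≈ 2.41421 and τ' = −1/τ ≈ -0.41421.
[1] lift (4,11): star map gives -0.55635; window check -1.5 ≤ -0.55635 < 0.1 is true → IN Λ
[2] lift (-11,-23): star map gives -1.47309; window check -1.5 ≤ -1.47309 < 0.1 is true → IN Λ
[3] lift (5,12): star map gives 0.02944; window check -1.5 ≤ 0.02944 < 0.1 is true → IN Λ
[4] lift (-6,-12): star map gives -1.02944; window check -1.5 ≤ -1.02944 < 0.1 is true → IN Λ
[5] lift (-23,14): star map gives -28.79899; window check -1.5 ≤ -28.79899 < 0.1 is false → out
[6] lift (9,23): star map gives -0.52691; window check -1.5 ≤ -0.52691 < 0.1 is true → IN Λ
[7] lift (5,13): star map gives -0.38478; window check -1.5 ≤ -0.38478 < 0.1 is true → IN Λ
[8] lift (-10,-3): star map gives -8.75736; window check -1.5 ≤ -8.75736 < 0.1 is false → out
[9] lift (-16,7): star map gives -18.89949; window check -1.5 ≤ -18.89949 < 0.1 is false → out

1, 2, 3, 4, 6, 7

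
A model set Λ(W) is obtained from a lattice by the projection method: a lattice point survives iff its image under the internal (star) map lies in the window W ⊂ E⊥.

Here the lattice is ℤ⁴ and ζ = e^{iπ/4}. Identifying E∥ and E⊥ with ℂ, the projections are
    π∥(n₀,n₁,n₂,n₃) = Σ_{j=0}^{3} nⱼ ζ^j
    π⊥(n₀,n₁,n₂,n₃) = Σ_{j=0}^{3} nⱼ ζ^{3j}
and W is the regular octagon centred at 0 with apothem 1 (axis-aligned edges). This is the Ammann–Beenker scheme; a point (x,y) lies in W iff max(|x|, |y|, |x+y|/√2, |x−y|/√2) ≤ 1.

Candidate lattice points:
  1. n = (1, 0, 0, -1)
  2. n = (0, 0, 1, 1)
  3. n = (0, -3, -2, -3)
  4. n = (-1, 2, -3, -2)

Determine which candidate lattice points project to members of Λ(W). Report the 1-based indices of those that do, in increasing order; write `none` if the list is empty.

1, 2

Internal map: ζ^{3j} for j=0..3 gives (1,0), (−√2/2,√2/2), (0,−1), (√2/2,√2/2).
#1 (1, 0, 0, -1): internal (0.2929, -0.7071); octagon support 0.7071 vs apothem 1 → ∈ W
#2 (0, 0, 1, 1): internal (0.7071, -0.2929); octagon support 0.7071 vs apothem 1 → ∈ W
#3 (0, -3, -2, -3): internal (0.0000, -2.2426); octagon support 2.2426 vs apothem 1 → ∉ W
#4 (-1, 2, -3, -2): internal (-3.8284, 3.0000); octagon support 4.8284 vs apothem 1 → ∉ W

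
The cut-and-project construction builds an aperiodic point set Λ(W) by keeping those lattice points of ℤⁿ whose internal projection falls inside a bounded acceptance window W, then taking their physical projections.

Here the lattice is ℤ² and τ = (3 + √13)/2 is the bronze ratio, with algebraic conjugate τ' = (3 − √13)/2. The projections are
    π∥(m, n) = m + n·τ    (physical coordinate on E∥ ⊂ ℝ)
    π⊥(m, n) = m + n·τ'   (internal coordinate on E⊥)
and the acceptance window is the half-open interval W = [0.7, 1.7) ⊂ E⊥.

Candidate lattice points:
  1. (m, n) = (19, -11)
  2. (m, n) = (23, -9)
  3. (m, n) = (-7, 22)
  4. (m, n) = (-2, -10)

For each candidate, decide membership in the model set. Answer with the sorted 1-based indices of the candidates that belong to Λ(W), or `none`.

4

Numerically τ ≈ 3.302776 and τ' = −1/τ ≈ -0.302776.
[1] lift (19,-11): star map gives 22.330532; window check 0.7 ≤ 22.330532 < 1.7 is false → out
[2] lift (23,-9): star map gives 25.724981; window check 0.7 ≤ 25.724981 < 1.7 is false → out
[3] lift (-7,22): star map gives -13.661064; window check 0.7 ≤ -13.661064 < 1.7 is false → out
[4] lift (-2,-10): star map gives 1.027756; window check 0.7 ≤ 1.027756 < 1.7 is true → IN Λ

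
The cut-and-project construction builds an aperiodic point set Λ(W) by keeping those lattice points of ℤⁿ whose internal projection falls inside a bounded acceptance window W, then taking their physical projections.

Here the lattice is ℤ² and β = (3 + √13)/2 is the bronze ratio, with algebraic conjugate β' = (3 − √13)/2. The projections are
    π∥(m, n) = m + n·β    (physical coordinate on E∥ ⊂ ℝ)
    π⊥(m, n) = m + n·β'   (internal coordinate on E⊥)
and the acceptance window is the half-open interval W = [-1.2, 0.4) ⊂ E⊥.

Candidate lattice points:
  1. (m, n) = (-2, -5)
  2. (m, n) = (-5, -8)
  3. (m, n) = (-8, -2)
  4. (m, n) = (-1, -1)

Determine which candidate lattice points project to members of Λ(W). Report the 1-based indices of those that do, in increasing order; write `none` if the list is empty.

1, 4

Numerically β ≈ 3.3028 and β' = −1/β ≈ -0.3028.
[1] lift (-2,-5): star map gives -0.4861; window check -1.2 ≤ -0.4861 < 0.4 is true → IN Λ
[2] lift (-5,-8): star map gives -2.5778; window check -1.2 ≤ -2.5778 < 0.4 is false → out
[3] lift (-8,-2): star map gives -7.3944; window check -1.2 ≤ -7.3944 < 0.4 is false → out
[4] lift (-1,-1): star map gives -0.6972; window check -1.2 ≤ -0.6972 < 0.4 is true → IN Λ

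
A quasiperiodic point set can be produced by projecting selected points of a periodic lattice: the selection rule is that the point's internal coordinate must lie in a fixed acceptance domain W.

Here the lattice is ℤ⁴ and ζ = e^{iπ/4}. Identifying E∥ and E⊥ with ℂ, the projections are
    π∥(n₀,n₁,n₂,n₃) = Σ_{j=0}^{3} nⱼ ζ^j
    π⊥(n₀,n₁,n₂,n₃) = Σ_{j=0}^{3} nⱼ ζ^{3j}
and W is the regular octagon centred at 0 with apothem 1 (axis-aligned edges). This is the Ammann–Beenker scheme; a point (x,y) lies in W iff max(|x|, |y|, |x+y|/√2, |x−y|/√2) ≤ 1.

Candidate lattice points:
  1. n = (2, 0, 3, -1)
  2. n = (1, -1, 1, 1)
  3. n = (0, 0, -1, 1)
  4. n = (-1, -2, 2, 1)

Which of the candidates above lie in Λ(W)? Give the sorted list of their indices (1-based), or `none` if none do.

Internal map: ζ^{3j} for j=0..3 gives (1,0), (−√2/2,√2/2), (0,−1), (√2/2,√2/2).
candidate 1: n = (2, 0, 3, -1) → π⊥ ≈ (+1.29289, -3.70711); max(|x|,|y|,|x±y|/√2) = 3.70711 > 1 ⇒ ∉ W
candidate 2: n = (1, -1, 1, 1) → π⊥ ≈ (+2.41421, -1.00000); max(|x|,|y|,|x±y|/√2) = 2.41421 > 1 ⇒ ∉ W
candidate 3: n = (0, 0, -1, 1) → π⊥ ≈ (+0.70711, +1.70711); max(|x|,|y|,|x±y|/√2) = 1.70711 > 1 ⇒ ∉ W
candidate 4: n = (-1, -2, 2, 1) → π⊥ ≈ (+1.12132, -2.70711); max(|x|,|y|,|x±y|/√2) = 2.70711 > 1 ⇒ ∉ W

none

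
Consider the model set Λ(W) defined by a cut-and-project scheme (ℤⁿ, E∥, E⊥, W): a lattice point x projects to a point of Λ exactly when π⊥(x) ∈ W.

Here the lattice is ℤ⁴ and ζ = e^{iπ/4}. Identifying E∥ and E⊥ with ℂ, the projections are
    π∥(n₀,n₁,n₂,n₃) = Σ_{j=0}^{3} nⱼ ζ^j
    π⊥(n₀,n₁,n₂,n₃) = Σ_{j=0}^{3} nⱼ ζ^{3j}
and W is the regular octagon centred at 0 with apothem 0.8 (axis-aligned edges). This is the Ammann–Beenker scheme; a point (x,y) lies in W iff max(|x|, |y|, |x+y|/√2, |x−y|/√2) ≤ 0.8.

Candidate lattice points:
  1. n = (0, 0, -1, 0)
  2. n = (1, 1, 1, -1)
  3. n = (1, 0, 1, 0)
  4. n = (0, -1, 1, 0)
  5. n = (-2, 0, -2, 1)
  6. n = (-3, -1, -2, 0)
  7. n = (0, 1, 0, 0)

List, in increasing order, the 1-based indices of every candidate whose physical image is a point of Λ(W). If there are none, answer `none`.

Internal map: ζ^{3j} for j=0..3 gives (1,0), (−√2/2,√2/2), (0,−1), (√2/2,√2/2).
candidate 1: n = (0, 0, -1, 0) → π⊥ ≈ (+0.0000, +1.0000); max(|x|,|y|,|x±y|/√2) = 1.0000 > 0.8 ⇒ ∉ W
candidate 2: n = (1, 1, 1, -1) → π⊥ ≈ (-0.4142, -1.0000); max(|x|,|y|,|x±y|/√2) = 1.0000 > 0.8 ⇒ ∉ W
candidate 3: n = (1, 0, 1, 0) → π⊥ ≈ (+1.0000, -1.0000); max(|x|,|y|,|x±y|/√2) = 1.4142 > 0.8 ⇒ ∉ W
candidate 4: n = (0, -1, 1, 0) → π⊥ ≈ (+0.7071, -1.7071); max(|x|,|y|,|x±y|/√2) = 1.7071 > 0.8 ⇒ ∉ W
candidate 5: n = (-2, 0, -2, 1) → π⊥ ≈ (-1.2929, +2.7071); max(|x|,|y|,|x±y|/√2) = 2.8284 > 0.8 ⇒ ∉ W
candidate 6: n = (-3, -1, -2, 0) → π⊥ ≈ (-2.2929, +1.2929); max(|x|,|y|,|x±y|/√2) = 2.5355 > 0.8 ⇒ ∉ W
candidate 7: n = (0, 1, 0, 0) → π⊥ ≈ (-0.7071, +0.7071); max(|x|,|y|,|x±y|/√2) = 1.0000 > 0.8 ⇒ ∉ W

none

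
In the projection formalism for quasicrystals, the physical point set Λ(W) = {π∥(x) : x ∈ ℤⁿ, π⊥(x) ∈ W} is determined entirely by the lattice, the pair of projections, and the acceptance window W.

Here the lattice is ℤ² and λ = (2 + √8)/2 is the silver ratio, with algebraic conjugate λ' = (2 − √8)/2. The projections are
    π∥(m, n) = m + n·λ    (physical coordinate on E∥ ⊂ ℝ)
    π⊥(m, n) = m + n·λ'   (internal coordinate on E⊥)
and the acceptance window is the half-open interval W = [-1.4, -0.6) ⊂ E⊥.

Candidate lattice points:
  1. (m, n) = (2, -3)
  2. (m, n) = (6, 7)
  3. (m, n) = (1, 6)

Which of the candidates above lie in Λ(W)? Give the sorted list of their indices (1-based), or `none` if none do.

none

λ' = (2−√8)/2 ≈ -0.41421.
candidate 1: (m,n)=(2,-3) → π∥ = 2-3·λ ≈ -5.24264, π⊥ = 2-3·λ' ≈ 3.24264 ∉ [-1.4, -0.6) ⇒ out
candidate 2: (m,n)=(6,7) → π∥ = 6+7·λ ≈ 22.89949, π⊥ = 6+7·λ' ≈ 3.10051 ∉ [-1.4, -0.6) ⇒ out
candidate 3: (m,n)=(1,6) → π∥ = 1+6·λ ≈ 15.48528, π⊥ = 1+6·λ' ≈ -1.48528 ∉ [-1.4, -0.6) ⇒ out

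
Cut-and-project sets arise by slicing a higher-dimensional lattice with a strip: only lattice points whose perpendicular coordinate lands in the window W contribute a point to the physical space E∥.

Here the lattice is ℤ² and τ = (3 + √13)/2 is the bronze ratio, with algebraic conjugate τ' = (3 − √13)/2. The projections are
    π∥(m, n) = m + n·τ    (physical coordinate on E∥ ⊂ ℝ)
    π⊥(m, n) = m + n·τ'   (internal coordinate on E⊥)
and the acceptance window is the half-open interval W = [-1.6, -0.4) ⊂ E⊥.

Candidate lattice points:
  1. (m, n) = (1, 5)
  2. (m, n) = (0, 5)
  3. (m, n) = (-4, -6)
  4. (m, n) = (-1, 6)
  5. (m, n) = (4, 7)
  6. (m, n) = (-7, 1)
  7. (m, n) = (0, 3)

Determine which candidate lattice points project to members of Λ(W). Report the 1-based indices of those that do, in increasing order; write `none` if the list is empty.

1, 2, 7

τ' = (3−√13)/2 ≈ -0.30278.
candidate 1: (m,n)=(1,5) → π∥ = 1+5·τ ≈ 17.51388, π⊥ = 1+5·τ' ≈ -0.51388 ∈ [-1.6, -0.4) ⇒ IN Λ
candidate 2: (m,n)=(0,5) → π∥ = 0+5·τ ≈ 16.51388, π⊥ = 0+5·τ' ≈ -1.51388 ∈ [-1.6, -0.4) ⇒ IN Λ
candidate 3: (m,n)=(-4,-6) → π∥ = -4-6·τ ≈ -23.81665, π⊥ = -4-6·τ' ≈ -2.18335 ∉ [-1.6, -0.4) ⇒ out
candidate 4: (m,n)=(-1,6) → π∥ = -1+6·τ ≈ 18.81665, π⊥ = -1+6·τ' ≈ -2.81665 ∉ [-1.6, -0.4) ⇒ out
candidate 5: (m,n)=(4,7) → π∥ = 4+7·τ ≈ 27.11943, π⊥ = 4+7·τ' ≈ 1.88057 ∉ [-1.6, -0.4) ⇒ out
candidate 6: (m,n)=(-7,1) → π∥ = -7+1·τ ≈ -3.69722, π⊥ = -7+1·τ' ≈ -7.30278 ∉ [-1.6, -0.4) ⇒ out
candidate 7: (m,n)=(0,3) → π∥ = 0+3·τ ≈ 9.90833, π⊥ = 0+3·τ' ≈ -0.90833 ∈ [-1.6, -0.4) ⇒ IN Λ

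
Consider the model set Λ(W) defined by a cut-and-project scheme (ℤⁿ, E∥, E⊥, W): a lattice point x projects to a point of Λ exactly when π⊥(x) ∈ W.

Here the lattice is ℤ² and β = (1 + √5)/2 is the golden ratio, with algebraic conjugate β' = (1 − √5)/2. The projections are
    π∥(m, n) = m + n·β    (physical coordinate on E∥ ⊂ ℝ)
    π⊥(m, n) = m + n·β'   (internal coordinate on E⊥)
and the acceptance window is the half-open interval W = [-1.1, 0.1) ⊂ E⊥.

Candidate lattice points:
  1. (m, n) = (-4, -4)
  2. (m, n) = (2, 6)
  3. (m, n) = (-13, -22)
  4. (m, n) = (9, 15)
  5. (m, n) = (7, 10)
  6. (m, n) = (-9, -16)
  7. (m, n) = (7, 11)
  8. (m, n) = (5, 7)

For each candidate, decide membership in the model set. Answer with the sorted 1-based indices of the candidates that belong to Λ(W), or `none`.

β' = (1−√5)/2 ≈ -0.618034.
candidate 1: (m,n)=(-4,-4) → π∥ = -4-4·β ≈ -10.472136, π⊥ = -4-4·β' ≈ -1.527864 ∉ [-1.1, 0.1) ⇒ out
candidate 2: (m,n)=(2,6) → π∥ = 2+6·β ≈ 11.708204, π⊥ = 2+6·β' ≈ -1.708204 ∉ [-1.1, 0.1) ⇒ out
candidate 3: (m,n)=(-13,-22) → π∥ = -13-22·β ≈ -48.596748, π⊥ = -13-22·β' ≈ 0.596748 ∉ [-1.1, 0.1) ⇒ out
candidate 4: (m,n)=(9,15) → π∥ = 9+15·β ≈ 33.270510, π⊥ = 9+15·β' ≈ -0.270510 ∈ [-1.1, 0.1) ⇒ IN Λ
candidate 5: (m,n)=(7,10) → π∥ = 7+10·β ≈ 23.180340, π⊥ = 7+10·β' ≈ 0.819660 ∉ [-1.1, 0.1) ⇒ out
candidate 6: (m,n)=(-9,-16) → π∥ = -9-16·β ≈ -34.888544, π⊥ = -9-16·β' ≈ 0.888544 ∉ [-1.1, 0.1) ⇒ out
candidate 7: (m,n)=(7,11) → π∥ = 7+11·β ≈ 24.798374, π⊥ = 7+11·β' ≈ 0.201626 ∉ [-1.1, 0.1) ⇒ out
candidate 8: (m,n)=(5,7) → π∥ = 5+7·β ≈ 16.326238, π⊥ = 5+7·β' ≈ 0.673762 ∉ [-1.1, 0.1) ⇒ out

4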